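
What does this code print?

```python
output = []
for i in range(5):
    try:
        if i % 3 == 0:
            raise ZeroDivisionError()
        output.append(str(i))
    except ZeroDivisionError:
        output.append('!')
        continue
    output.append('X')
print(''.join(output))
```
!1X2X!4X

continue in except skips rest of loop body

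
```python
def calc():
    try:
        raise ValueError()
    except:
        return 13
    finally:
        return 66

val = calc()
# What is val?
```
66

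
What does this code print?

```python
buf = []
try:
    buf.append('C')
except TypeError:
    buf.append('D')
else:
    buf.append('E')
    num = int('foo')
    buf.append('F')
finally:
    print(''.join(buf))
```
CE

Try succeeds, else appends 'E', ValueError in else is uncaught, finally prints before exception propagates ('F' never appended)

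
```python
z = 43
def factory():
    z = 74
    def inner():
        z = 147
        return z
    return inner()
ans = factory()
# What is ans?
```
147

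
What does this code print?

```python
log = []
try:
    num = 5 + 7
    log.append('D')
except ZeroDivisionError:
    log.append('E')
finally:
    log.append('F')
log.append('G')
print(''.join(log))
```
DFG

finally runs after normal execution too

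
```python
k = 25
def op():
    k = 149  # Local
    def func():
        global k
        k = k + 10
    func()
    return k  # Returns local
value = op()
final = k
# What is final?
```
35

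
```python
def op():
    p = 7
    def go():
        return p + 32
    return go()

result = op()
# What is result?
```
39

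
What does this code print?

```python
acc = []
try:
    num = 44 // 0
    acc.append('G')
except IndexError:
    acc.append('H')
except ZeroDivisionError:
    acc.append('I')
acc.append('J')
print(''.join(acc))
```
IJ

ZeroDivisionError is caught by its specific handler, not IndexError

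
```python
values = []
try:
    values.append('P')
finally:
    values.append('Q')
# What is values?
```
['P', 'Q']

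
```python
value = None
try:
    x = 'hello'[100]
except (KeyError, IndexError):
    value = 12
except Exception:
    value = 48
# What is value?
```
12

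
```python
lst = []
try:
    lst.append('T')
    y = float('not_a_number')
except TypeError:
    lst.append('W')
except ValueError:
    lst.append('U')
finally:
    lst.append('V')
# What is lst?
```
['T', 'U', 'V']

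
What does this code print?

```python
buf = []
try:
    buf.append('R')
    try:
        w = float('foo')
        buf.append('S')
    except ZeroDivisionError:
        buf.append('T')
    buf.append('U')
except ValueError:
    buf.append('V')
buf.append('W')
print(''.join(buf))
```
RVW

Inner handler doesn't match, propagates to outer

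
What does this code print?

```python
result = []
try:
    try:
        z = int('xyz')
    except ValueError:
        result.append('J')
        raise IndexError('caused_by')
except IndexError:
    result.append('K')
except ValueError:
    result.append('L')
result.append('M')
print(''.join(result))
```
JKM

IndexError raised and caught, original ValueError not re-raised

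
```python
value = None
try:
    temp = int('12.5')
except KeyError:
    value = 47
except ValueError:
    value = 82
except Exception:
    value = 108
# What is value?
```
82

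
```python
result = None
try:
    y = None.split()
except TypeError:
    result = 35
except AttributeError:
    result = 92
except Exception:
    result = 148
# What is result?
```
92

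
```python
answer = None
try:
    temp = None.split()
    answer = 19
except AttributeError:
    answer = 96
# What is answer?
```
96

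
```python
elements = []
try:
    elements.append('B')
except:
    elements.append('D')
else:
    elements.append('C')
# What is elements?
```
['B', 'C']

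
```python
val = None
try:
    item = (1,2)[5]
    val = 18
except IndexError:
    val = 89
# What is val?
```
89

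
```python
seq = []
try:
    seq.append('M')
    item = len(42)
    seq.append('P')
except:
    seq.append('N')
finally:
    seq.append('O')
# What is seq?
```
['M', 'N', 'O']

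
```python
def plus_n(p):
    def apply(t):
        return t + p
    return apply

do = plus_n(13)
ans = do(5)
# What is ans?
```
18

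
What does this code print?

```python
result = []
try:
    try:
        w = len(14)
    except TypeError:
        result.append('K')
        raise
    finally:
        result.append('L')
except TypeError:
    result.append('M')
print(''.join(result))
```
KLM

finally runs before re-raised exception propagates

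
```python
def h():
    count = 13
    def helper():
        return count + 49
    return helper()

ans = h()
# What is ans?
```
62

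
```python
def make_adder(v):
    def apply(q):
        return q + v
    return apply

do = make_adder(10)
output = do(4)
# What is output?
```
14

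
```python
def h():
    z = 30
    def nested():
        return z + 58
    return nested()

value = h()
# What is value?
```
88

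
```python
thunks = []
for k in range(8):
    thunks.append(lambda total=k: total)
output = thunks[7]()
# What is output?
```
7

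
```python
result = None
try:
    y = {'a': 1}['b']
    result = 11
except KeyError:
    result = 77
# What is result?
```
77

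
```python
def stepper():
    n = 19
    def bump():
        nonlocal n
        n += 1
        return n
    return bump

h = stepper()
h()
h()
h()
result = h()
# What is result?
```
23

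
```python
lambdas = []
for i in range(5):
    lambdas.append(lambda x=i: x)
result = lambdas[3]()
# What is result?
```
3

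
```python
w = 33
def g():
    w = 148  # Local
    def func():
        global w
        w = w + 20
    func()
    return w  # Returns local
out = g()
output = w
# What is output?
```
53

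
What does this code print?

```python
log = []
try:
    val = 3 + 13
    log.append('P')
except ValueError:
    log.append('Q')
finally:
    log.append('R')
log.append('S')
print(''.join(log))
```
PRS

finally runs after normal execution too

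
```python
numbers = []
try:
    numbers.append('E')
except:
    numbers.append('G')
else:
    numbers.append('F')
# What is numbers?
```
['E', 'F']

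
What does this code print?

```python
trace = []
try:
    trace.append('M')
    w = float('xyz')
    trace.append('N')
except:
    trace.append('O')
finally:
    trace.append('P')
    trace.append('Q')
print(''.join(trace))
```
MOPQ

Code before exception runs, then except, then all of finally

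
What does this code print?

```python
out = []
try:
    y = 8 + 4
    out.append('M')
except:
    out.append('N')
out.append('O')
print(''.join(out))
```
MO

No exception, try block completes normally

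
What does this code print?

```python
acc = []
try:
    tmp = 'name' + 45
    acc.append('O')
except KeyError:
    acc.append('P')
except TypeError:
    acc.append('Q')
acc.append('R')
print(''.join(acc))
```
QR

TypeError is caught by its specific handler, not KeyError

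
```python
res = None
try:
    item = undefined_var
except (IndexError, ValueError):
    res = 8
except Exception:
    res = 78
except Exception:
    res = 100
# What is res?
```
78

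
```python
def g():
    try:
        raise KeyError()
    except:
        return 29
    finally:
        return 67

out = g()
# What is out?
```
67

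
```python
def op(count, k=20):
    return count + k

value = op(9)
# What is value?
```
29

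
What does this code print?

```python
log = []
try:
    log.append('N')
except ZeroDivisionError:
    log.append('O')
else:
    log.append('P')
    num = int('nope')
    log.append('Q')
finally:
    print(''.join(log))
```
NP

Try succeeds, else appends 'P', ValueError in else is uncaught, finally prints before exception propagates ('Q' never appended)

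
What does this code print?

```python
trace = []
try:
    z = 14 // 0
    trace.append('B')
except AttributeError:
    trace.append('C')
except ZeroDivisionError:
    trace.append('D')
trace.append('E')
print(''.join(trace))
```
DE

ZeroDivisionError is caught by its specific handler, not AttributeError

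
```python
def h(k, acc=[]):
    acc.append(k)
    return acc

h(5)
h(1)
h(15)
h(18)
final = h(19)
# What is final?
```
[5, 1, 15, 18, 19]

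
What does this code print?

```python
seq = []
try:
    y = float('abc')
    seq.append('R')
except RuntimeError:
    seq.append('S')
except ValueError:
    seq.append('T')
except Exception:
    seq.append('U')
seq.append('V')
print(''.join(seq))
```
TV

ValueError matches before generic Exception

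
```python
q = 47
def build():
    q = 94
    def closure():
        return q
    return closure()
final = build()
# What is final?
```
94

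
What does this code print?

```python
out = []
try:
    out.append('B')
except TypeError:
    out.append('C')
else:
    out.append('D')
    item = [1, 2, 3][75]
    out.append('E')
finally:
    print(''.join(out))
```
BD

Try succeeds, else appends 'D', IndexError in else is uncaught, finally prints before exception propagates ('E' never appended)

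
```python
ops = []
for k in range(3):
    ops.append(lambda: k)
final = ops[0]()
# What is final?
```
2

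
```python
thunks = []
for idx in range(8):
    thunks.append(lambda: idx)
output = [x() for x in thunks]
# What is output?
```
[7, 7, 7, 7, 7, 7, 7, 7]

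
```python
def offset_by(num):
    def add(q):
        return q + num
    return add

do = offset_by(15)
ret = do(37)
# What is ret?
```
52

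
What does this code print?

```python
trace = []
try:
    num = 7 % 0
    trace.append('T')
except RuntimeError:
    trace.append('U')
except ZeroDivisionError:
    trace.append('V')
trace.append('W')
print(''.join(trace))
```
VW

ZeroDivisionError is caught by its specific handler, not RuntimeError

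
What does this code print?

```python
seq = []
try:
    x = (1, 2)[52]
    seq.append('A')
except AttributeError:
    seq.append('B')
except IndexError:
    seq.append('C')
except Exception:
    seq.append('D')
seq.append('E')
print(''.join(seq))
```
CE

IndexError matches before generic Exception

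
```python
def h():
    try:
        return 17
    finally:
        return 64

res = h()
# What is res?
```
64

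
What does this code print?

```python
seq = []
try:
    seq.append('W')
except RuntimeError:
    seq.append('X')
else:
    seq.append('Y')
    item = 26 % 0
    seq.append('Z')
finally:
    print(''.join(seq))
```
WY

Try succeeds, else appends 'Y', ZeroDivisionError in else is uncaught, finally prints before exception propagates ('Z' never appended)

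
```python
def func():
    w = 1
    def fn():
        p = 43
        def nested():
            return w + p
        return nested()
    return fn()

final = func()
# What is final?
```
44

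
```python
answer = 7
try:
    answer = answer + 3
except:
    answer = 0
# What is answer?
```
10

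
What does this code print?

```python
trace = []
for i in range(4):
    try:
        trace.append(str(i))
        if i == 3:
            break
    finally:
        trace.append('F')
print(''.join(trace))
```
0F1F2F3F

finally runs even when breaking out of loop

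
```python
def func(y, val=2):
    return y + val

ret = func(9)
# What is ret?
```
11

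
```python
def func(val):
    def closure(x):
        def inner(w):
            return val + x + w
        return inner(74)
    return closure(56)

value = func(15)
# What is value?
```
145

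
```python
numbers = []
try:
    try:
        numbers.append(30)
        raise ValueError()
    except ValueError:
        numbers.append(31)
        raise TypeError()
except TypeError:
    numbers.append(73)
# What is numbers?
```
[30, 31, 73]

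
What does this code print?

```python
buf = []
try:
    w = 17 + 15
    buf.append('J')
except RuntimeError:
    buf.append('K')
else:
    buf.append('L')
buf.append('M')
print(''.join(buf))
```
JLM

else block runs when no exception occurs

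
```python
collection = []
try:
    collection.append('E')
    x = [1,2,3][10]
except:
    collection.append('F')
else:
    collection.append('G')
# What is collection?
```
['E', 'F']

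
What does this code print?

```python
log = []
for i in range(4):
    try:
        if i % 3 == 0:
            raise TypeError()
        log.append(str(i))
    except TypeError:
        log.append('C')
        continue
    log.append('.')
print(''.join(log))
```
C1.2.C

continue in except skips rest of loop body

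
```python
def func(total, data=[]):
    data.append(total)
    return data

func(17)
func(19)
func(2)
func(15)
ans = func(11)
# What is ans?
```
[17, 19, 2, 15, 11]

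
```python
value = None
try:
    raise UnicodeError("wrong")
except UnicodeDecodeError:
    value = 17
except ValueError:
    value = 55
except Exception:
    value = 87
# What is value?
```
55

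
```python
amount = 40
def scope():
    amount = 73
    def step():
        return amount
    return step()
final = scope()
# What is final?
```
73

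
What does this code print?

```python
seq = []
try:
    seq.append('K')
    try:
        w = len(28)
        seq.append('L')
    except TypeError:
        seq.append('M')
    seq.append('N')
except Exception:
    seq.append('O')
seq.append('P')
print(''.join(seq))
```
KMNP

Inner exception caught by inner handler, outer continues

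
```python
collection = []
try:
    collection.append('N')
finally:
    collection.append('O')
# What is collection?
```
['N', 'O']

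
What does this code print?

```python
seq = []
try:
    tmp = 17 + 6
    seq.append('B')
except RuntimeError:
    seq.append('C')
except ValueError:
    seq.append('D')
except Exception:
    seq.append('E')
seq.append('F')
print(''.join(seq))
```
BF

No exception, try block completes normally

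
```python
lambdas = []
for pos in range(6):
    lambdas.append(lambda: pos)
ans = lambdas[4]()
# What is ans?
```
5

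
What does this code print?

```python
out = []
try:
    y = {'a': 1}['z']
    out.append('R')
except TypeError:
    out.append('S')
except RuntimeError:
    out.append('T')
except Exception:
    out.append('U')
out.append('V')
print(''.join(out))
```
UV

KeyError not specifically caught, falls to Exception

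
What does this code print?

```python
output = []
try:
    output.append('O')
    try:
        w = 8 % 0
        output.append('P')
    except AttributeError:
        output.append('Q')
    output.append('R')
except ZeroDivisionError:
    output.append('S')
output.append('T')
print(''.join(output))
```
OST

Inner handler doesn't match, propagates to outer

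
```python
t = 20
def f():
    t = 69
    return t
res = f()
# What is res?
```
69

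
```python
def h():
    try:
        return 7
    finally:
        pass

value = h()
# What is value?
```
7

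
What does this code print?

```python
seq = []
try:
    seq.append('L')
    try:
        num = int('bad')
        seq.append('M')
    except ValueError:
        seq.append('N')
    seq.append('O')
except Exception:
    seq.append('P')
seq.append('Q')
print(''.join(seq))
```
LNOQ

Inner exception caught by inner handler, outer continues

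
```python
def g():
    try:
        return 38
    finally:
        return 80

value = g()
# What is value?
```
80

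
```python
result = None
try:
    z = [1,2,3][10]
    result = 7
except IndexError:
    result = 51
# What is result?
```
51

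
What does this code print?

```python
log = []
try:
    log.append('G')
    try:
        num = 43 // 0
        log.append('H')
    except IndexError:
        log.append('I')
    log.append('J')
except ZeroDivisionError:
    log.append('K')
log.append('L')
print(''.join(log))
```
GKL

Inner handler doesn't match, propagates to outer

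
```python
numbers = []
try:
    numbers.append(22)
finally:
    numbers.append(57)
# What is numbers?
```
[22, 57]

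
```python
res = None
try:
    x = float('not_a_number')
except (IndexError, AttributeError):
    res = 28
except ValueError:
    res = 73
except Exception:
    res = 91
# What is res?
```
73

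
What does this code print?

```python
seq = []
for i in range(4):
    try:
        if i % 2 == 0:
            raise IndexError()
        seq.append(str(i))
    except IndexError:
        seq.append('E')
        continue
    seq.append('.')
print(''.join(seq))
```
E1.E3.

continue in except skips rest of loop body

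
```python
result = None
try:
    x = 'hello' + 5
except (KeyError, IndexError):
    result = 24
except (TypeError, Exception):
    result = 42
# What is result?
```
42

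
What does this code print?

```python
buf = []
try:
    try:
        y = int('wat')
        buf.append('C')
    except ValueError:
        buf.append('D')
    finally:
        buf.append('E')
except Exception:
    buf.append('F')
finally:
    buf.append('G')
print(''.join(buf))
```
DEG

Both finally blocks run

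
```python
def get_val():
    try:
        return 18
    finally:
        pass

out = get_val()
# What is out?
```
18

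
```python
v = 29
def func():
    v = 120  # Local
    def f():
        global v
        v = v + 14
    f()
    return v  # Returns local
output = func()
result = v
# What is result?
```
43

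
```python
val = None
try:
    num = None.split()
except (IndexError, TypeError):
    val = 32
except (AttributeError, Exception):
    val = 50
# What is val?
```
50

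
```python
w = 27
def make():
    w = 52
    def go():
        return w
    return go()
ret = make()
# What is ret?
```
52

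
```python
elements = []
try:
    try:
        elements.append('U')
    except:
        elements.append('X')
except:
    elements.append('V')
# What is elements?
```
['U']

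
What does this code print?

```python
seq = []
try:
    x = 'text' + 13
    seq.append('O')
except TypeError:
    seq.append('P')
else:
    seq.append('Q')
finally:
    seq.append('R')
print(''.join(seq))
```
PR

Exception: except runs, else skipped, finally runs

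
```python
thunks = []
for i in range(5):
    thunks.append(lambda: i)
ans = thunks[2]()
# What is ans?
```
4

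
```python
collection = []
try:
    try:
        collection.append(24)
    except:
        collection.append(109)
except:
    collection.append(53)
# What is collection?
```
[24]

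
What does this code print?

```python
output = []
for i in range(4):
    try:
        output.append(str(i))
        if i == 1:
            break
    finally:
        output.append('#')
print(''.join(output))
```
0#1#

finally runs even when breaking out of loop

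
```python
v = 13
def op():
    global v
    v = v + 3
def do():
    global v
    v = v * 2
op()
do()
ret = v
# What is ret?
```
32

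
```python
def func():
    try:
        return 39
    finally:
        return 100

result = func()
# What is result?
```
100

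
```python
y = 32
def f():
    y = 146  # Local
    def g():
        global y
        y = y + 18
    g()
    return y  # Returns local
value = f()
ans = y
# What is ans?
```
50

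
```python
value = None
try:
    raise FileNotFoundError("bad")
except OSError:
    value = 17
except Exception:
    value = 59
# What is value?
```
17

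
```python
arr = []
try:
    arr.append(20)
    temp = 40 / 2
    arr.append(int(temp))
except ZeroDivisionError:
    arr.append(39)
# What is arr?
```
[20, 20]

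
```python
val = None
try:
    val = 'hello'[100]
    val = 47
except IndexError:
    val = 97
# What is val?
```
97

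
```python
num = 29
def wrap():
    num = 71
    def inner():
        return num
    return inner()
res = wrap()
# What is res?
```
71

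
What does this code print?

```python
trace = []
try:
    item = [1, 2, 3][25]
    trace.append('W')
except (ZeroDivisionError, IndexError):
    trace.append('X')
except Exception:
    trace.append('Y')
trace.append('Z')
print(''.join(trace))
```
XZ

IndexError matches tuple containing it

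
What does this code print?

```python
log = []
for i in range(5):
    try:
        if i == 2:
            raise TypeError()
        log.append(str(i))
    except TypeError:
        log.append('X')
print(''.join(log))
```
01X34

Exception on i=2 caught, loop continues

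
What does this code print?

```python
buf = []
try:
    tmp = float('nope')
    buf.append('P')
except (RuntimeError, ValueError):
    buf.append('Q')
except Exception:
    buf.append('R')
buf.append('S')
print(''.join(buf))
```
QS

ValueError matches tuple containing it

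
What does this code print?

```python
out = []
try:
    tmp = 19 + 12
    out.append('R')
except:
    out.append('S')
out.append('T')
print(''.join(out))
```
RT

No exception, try block completes normally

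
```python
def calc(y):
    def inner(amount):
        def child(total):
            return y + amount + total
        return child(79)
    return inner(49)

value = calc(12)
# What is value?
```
140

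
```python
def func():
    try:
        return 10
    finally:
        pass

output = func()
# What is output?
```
10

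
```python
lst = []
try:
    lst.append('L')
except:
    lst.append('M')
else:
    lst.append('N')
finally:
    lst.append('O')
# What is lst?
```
['L', 'N', 'O']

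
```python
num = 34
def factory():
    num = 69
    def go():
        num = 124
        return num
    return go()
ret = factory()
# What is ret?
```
124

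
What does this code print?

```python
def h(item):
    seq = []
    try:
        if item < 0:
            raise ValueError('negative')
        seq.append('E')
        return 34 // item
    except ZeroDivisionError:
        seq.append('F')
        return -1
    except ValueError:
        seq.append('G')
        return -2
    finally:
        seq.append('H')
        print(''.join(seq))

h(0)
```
EFH

item=0 causes ZeroDivisionError, caught, finally prints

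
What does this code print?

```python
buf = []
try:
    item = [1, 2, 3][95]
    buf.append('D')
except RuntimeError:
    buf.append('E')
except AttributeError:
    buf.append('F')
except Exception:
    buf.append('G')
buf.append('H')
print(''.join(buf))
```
GH

IndexError not specifically caught, falls to Exception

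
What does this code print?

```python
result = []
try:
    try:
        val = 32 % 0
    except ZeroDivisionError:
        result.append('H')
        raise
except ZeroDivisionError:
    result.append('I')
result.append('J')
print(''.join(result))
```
HIJ

raise without argument re-raises current exception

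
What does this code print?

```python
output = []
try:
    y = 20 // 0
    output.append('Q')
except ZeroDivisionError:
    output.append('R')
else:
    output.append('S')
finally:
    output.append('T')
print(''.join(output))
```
RT

Exception: except runs, else skipped, finally runs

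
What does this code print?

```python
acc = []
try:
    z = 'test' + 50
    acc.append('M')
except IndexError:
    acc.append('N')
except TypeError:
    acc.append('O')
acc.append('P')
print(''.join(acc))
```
OP

TypeError is caught by its specific handler, not IndexError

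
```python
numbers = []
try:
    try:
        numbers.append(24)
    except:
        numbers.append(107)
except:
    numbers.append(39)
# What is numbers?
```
[24]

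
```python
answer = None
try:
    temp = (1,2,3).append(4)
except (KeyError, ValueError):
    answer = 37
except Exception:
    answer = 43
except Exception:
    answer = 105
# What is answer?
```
43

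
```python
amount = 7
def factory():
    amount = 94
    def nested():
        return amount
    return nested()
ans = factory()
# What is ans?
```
94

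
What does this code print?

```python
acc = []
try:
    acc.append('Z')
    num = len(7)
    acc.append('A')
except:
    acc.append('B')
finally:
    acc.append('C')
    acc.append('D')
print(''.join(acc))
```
ZBCD

Code before exception runs, then except, then all of finally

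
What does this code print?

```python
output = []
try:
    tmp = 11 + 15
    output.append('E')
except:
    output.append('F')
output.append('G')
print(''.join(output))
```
EG

No exception, try block completes normally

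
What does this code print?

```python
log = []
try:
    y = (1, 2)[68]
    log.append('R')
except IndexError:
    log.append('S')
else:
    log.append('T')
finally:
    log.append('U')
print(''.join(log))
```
SU

Exception: except runs, else skipped, finally runs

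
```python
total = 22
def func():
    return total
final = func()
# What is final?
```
22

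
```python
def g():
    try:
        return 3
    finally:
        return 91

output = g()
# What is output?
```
91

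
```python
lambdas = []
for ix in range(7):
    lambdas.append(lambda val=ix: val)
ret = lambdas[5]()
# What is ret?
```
5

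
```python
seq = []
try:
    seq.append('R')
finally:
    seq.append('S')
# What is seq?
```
['R', 'S']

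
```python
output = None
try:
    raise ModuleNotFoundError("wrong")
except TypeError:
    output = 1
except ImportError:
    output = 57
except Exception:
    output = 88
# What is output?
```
57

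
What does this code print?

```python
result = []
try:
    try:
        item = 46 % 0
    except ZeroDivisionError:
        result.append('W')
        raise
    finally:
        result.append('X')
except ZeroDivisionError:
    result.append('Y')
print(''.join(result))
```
WXY

finally runs before re-raised exception propagates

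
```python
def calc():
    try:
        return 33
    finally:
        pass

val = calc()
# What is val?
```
33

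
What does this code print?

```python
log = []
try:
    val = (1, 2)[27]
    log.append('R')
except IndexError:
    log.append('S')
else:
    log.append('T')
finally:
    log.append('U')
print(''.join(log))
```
SU

Exception: except runs, else skipped, finally runs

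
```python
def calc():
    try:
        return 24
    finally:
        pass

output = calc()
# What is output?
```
24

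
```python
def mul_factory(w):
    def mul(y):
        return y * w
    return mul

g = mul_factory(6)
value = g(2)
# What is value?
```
12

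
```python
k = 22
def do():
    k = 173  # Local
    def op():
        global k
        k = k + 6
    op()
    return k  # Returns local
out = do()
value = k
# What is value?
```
28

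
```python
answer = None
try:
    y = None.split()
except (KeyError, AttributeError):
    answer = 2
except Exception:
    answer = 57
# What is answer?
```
2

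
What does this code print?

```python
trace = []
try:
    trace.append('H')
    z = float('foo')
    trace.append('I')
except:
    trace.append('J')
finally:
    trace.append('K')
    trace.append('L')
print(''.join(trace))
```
HJKL

Code before exception runs, then except, then all of finally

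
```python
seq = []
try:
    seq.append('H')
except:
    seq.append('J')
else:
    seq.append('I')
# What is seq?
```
['H', 'I']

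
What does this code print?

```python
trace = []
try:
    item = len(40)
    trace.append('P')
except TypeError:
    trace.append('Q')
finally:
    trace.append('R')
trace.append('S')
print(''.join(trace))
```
QRS

finally always runs, even after exception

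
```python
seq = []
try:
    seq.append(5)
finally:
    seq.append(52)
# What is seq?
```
[5, 52]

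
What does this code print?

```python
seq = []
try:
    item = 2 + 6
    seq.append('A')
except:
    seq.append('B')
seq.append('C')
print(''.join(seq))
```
AC

No exception, try block completes normally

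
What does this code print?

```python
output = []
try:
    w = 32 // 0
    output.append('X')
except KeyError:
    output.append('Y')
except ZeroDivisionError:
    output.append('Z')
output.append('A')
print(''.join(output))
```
ZA

ZeroDivisionError is caught by its specific handler, not KeyError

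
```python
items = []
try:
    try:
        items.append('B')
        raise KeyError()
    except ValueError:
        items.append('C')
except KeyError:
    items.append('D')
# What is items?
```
['B', 'D']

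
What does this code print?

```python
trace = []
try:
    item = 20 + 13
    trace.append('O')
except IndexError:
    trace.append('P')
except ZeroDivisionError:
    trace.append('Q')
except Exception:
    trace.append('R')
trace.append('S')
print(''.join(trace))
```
OS

No exception, try block completes normally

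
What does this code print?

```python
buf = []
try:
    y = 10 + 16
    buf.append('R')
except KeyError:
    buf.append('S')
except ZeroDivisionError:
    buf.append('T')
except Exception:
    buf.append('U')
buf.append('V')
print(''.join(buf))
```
RV

No exception, try block completes normally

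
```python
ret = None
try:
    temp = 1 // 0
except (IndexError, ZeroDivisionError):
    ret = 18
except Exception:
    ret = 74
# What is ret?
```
18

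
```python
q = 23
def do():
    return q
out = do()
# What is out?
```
23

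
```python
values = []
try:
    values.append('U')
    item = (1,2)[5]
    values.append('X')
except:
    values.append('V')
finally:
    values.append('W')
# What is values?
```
['U', 'V', 'W']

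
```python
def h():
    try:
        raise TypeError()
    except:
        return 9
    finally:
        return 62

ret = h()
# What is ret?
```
62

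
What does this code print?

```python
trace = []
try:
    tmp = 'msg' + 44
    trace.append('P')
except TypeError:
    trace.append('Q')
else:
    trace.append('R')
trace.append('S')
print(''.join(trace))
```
QS

else block skipped when exception is caught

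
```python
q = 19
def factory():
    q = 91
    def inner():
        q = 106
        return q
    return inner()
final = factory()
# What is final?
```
106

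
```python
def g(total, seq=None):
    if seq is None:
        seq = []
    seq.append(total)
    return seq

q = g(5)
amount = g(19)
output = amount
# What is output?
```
[19]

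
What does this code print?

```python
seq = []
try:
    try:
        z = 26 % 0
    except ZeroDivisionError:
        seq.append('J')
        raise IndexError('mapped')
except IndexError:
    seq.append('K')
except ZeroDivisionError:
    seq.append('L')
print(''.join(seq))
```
JK

New IndexError raised, caught by outer IndexError handler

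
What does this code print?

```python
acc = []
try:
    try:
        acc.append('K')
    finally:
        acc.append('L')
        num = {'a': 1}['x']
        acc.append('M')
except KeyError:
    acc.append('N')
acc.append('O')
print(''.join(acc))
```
KLNO

Exception in inner finally caught by outer except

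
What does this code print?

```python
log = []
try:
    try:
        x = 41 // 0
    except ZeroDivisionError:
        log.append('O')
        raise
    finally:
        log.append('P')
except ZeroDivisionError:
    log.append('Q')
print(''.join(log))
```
OPQ

finally runs before re-raised exception propagates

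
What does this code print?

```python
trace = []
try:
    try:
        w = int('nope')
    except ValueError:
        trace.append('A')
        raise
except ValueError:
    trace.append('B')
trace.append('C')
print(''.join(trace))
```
ABC

raise without argument re-raises current exception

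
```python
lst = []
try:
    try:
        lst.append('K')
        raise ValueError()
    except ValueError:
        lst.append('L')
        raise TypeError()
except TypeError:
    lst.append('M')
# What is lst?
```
['K', 'L', 'M']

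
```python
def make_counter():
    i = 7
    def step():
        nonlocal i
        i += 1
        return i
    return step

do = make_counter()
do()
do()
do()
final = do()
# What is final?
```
11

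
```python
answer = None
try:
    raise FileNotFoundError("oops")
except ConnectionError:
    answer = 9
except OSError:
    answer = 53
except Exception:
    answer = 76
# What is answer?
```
53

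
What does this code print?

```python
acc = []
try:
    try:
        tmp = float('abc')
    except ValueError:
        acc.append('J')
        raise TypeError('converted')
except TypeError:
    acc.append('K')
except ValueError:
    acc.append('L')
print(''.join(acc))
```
JK

New TypeError raised, caught by outer TypeError handler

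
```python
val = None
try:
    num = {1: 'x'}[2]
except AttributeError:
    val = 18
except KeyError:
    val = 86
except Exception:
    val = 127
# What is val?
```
86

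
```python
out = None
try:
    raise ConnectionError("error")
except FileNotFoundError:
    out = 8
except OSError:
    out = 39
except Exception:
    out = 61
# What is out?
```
39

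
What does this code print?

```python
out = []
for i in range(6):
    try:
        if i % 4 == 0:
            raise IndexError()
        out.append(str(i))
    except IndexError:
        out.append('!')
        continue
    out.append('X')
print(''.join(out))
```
!1X2X3X!5X

continue in except skips rest of loop body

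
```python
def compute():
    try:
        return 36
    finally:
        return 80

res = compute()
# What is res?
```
80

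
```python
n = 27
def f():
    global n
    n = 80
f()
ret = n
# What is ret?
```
80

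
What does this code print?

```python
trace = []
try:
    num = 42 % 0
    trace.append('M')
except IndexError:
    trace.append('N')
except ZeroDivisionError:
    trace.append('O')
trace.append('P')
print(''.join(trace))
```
OP

ZeroDivisionError is caught by its specific handler, not IndexError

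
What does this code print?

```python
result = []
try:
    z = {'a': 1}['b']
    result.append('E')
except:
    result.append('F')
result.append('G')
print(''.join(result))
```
FG

Exception raised in try, caught by bare except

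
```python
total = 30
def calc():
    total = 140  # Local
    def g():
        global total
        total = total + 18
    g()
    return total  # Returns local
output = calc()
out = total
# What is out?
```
48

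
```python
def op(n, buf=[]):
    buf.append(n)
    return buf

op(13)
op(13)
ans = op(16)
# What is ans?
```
[13, 13, 16]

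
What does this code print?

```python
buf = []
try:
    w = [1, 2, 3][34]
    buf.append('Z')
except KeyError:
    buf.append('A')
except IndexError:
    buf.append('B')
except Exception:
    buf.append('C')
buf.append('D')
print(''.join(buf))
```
BD

IndexError matches before generic Exception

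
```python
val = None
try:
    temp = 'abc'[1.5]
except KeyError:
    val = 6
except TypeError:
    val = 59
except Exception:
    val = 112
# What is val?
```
59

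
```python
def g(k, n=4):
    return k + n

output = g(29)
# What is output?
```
33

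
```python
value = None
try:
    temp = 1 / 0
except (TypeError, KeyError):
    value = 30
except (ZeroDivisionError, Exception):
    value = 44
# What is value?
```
44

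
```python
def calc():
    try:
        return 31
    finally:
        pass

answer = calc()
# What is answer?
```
31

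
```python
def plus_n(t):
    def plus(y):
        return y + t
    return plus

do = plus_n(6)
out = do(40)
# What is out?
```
46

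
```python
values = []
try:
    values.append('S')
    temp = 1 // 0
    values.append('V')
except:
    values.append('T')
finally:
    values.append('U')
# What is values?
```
['S', 'T', 'U']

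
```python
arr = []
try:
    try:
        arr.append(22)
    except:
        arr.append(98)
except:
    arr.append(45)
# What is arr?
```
[22]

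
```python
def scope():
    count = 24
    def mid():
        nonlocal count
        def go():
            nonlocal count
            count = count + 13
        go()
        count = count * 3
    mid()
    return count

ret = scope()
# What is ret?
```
111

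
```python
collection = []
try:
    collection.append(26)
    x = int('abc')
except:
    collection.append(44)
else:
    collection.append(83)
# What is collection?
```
[26, 44]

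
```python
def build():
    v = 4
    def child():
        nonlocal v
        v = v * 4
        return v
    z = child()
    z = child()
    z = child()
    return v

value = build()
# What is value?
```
256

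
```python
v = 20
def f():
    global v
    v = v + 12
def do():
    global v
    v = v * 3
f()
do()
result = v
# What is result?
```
96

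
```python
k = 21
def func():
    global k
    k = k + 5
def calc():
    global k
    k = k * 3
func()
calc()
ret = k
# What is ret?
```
78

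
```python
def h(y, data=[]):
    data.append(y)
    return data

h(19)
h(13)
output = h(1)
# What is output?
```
[19, 13, 1]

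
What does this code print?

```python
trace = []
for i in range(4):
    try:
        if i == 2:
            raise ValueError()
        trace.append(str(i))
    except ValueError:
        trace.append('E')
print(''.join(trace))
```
01E3

Exception on i=2 caught, loop continues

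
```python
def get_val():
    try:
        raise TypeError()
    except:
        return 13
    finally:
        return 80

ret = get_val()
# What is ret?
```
80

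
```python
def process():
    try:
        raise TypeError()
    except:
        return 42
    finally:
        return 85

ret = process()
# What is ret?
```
85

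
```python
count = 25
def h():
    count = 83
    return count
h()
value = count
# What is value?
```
25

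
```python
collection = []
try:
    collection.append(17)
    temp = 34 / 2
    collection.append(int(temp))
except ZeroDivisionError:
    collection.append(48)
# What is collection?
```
[17, 17]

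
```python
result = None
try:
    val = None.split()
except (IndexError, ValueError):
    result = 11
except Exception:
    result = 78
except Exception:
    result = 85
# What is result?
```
78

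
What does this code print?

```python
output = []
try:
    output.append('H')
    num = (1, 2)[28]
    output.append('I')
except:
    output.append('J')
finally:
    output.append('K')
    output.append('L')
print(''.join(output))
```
HJKL

Code before exception runs, then except, then all of finally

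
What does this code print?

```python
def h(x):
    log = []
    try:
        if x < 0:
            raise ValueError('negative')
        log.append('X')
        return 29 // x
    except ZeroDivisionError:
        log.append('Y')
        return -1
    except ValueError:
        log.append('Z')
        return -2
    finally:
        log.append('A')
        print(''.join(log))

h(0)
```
XYA

x=0 causes ZeroDivisionError, caught, finally prints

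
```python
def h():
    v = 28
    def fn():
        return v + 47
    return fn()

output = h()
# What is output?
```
75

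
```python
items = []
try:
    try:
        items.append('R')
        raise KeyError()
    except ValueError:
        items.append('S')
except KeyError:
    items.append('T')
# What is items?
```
['R', 'T']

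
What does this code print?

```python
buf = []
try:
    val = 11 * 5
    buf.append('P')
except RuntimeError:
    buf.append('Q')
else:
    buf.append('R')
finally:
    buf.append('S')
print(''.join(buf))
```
PRS

else runs before finally when no exception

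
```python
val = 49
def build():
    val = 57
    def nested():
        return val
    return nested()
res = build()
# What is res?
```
57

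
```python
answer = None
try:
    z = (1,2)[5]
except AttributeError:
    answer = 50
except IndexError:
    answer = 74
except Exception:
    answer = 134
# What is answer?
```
74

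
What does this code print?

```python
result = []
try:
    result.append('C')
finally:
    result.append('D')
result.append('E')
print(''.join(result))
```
CDE

try/finally without except, no exception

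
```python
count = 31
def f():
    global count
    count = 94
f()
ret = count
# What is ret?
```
94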